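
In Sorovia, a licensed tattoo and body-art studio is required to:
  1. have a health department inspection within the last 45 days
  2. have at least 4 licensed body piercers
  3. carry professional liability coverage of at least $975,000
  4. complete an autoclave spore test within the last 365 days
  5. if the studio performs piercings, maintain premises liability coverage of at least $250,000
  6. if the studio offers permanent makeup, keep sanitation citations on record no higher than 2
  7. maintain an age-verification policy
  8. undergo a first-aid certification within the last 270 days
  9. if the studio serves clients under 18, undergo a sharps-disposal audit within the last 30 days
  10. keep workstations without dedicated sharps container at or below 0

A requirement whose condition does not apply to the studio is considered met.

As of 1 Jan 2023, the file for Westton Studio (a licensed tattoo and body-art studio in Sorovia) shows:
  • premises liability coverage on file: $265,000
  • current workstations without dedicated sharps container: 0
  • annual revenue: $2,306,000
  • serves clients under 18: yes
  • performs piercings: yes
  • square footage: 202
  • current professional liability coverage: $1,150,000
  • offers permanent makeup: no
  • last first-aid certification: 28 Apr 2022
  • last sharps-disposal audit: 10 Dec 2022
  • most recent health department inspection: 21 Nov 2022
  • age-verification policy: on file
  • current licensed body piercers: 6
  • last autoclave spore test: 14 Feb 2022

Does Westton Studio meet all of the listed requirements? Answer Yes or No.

Yes

1. health department inspection 41 days ago vs limit 45 → met
2. licensed body piercers 6 ≥ 4 → met
3. professional liability coverage $1,150,000 ≥ $975,000 → met
4. autoclave spore test 321 days ago vs limit 365 → met
5. condition 'performs piercings' holds; premises liability coverage $265,000 ≥ $250,000 → met
6. condition 'offers permanent makeup' does not hold → requirement n/a → met
7. age-verification policy present → met
8. first-aid certification 248 days ago vs limit 270 → met
9. condition 'serves clients under 18' holds; sharps-disposal audit 22 days ago vs limit 30 → met
10. workstations without dedicated sharps container 0 ≤ 0 → met
All met.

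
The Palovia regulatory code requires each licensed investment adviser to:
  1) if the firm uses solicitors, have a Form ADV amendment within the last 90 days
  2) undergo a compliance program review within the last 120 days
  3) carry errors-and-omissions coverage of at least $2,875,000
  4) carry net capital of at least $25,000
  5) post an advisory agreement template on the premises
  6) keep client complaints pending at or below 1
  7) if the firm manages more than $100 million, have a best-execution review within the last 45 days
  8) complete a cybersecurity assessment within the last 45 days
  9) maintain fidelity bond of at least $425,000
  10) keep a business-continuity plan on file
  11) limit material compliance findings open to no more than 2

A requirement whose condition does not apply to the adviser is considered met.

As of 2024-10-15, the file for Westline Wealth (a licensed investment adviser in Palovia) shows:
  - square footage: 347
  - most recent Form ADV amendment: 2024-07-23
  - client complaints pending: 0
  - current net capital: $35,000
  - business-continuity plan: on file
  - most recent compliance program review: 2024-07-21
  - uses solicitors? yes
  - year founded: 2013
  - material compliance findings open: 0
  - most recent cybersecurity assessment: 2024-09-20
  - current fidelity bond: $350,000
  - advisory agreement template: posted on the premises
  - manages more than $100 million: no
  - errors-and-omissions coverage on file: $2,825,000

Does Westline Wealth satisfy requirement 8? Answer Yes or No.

8. cybersecurity assessment 25 days ago vs limit 45 → met

Yes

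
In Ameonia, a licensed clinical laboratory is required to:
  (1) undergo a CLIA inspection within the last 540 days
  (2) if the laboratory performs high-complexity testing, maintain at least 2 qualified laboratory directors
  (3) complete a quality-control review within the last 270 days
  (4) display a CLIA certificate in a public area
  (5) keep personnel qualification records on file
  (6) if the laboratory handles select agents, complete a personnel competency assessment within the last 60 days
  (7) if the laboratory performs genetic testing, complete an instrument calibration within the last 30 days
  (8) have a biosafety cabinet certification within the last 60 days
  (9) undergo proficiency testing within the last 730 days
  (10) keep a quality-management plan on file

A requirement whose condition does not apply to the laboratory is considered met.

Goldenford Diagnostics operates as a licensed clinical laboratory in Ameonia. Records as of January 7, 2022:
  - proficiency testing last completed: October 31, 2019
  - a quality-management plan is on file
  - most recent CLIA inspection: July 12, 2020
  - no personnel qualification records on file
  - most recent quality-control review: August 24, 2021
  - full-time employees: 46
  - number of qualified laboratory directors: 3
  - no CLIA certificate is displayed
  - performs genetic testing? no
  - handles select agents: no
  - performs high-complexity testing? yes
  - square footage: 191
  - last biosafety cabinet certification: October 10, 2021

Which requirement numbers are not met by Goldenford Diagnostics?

1. CLIA inspection 544 days ago vs limit 540 → not met
2. condition 'performs high-complexity testing' holds; qualified laboratory directors 3 ≥ 2 → met
3. quality-control review 136 days ago vs limit 270 → met
4. CLIA certificate absent → not met
5. personnel qualification records absent → not met
6. condition 'handles select agents' does not hold → requirement n/a → met
7. condition 'performs genetic testing' does not hold → requirement n/a → met
8. biosafety cabinet certification 89 days ago vs limit 60 → not met
9. proficiency testing 799 days ago vs limit 730 → not met
10. quality-management plan present → met
Not met: 1, 4, 5, 8, 9

1, 4, 5, 8, 9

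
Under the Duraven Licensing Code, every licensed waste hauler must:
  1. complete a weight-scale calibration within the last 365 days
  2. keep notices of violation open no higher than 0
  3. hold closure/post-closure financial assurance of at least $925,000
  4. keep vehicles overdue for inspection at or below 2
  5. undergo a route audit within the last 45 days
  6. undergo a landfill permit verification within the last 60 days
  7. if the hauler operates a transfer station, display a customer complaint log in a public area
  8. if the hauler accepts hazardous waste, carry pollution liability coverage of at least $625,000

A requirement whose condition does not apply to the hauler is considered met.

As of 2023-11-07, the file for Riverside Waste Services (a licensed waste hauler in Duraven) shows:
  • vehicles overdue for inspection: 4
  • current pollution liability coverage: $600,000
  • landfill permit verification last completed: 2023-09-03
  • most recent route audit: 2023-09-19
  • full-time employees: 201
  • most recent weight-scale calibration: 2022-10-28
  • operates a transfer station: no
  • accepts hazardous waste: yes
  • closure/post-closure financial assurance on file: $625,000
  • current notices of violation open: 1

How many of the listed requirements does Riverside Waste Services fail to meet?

1. weight-scale calibration 375 days ago vs limit 365 → not met
2. notices of violation open 1 > 0 → not met
3. closure/post-closure financial assurance $625,000 < $925,000 → not met
4. vehicles overdue for inspection 4 > 2 → not met
5. route audit 49 days ago vs limit 45 → not met
6. landfill permit verification 65 days ago vs limit 60 → not met
7. condition 'operates a transfer station' does not hold → requirement n/a → met
8. condition 'accepts hazardous waste' holds; pollution liability coverage $600,000 < $625,000 → not met
Not met: 7 of 8

7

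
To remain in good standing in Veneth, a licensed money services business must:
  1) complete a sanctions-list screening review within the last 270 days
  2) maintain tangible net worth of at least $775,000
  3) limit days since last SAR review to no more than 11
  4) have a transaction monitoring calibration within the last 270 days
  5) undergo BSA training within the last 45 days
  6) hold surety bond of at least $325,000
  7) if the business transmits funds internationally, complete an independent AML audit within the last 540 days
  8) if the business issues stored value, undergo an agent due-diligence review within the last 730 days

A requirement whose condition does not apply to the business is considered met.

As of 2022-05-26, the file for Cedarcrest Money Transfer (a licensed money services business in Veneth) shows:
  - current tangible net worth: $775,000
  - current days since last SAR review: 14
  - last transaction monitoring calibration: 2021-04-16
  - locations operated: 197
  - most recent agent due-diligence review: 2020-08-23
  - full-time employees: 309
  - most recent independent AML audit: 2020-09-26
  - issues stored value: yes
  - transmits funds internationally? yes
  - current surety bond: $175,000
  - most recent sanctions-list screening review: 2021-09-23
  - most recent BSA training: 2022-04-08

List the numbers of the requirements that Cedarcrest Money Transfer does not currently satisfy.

1. sanctions-list screening review 245 days ago vs limit 270 → met
2. tangible net worth $775,000 ≥ $775,000 → met
3. days since last SAR review 14 > 11 → not met
4. transaction monitoring calibration 405 days ago vs limit 270 → not met
5. BSA training 48 days ago vs limit 45 → not met
6. surety bond $175,000 < $325,000 → not met
7. condition 'transmits funds internationally' holds; independent AML audit 607 days ago vs limit 540 → not met
8. condition 'issues stored value' holds; agent due-diligence review 641 days ago vs limit 730 → met
Not met: 3, 4, 5, 6, 7

3, 4, 5, 6, 7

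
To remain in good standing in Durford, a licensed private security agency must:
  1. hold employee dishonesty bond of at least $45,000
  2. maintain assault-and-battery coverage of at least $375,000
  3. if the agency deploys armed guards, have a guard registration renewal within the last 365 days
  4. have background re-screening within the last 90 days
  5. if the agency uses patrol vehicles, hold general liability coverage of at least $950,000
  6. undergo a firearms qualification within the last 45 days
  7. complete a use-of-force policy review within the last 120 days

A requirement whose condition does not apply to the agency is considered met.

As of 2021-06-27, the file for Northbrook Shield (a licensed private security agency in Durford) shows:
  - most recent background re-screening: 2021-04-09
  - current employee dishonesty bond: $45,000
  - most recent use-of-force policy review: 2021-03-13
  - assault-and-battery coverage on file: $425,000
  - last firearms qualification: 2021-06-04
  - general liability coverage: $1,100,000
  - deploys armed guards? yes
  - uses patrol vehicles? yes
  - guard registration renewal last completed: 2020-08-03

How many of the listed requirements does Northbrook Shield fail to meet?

0

1. employee dishonesty bond $45,000 ≥ $45,000 → met
2. assault-and-battery coverage $425,000 ≥ $375,000 → met
3. condition 'deploys armed guards' holds; guard registration renewal 328 days ago vs limit 365 → met
4. background re-screening 79 days ago vs limit 90 → met
5. condition 'uses patrol vehicles' holds; general liability coverage $1,100,000 ≥ $950,000 → met
6. firearms qualification 23 days ago vs limit 45 → met
7. use-of-force policy review 106 days ago vs limit 120 → met
Not met: 0 of 7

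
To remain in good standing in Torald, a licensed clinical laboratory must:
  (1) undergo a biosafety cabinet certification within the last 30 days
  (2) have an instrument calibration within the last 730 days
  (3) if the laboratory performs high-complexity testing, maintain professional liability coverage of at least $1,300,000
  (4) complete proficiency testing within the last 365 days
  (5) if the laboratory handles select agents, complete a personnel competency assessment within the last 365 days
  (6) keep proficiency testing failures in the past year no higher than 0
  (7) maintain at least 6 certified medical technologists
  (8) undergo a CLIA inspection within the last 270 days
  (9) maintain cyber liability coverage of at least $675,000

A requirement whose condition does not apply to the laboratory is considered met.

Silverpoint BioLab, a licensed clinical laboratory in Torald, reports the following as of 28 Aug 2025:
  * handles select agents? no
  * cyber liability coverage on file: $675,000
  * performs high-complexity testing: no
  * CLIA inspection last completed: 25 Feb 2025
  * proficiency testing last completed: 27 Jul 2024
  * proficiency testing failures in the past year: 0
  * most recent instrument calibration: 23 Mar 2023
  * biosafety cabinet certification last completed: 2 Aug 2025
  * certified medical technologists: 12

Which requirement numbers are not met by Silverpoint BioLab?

1. biosafety cabinet certification 26 days ago vs limit 30 → met
2. instrument calibration 889 days ago vs limit 730 → not met
3. condition 'performs high-complexity testing' does not hold → requirement n/a → met
4. proficiency testing 397 days ago vs limit 365 → not met
5. condition 'handles select agents' does not hold → requirement n/a → met
6. proficiency testing failures in the past year 0 ≤ 0 → met
7. certified medical technologists 12 ≥ 6 → met
8. CLIA inspection 184 days ago vs limit 270 → met
9. cyber liability coverage $675,000 ≥ $675,000 → met
Not met: 2, 4

2, 4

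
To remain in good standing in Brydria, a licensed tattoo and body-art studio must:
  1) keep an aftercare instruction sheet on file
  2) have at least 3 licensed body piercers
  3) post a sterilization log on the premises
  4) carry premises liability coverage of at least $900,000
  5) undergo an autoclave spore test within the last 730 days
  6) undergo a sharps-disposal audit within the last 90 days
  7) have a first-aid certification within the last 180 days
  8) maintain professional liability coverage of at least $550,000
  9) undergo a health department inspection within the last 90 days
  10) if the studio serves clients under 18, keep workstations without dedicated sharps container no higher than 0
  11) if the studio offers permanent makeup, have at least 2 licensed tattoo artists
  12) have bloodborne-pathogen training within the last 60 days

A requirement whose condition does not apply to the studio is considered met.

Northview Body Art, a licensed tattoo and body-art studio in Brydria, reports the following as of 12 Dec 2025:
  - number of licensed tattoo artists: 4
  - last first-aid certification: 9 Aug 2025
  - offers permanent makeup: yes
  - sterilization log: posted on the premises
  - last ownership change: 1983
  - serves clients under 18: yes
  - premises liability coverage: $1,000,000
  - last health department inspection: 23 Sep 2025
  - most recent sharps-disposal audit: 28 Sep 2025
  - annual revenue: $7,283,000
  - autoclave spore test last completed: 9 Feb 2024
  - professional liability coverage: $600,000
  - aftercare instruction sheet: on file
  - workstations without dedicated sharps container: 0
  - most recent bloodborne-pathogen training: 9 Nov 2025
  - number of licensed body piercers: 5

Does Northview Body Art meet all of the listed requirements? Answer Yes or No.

Yes

1. aftercare instruction sheet present → met
2. licensed body piercers 5 ≥ 3 → met
3. sterilization log present → met
4. premises liability coverage $1,000,000 ≥ $900,000 → met
5. autoclave spore test 672 days ago vs limit 730 → met
6. sharps-disposal audit 75 days ago vs limit 90 → met
7. first-aid certification 125 days ago vs limit 180 → met
8. professional liability coverage $600,000 ≥ $550,000 → met
9. health department inspection 80 days ago vs limit 90 → met
10. condition 'serves clients under 18' holds; workstations without dedicated sharps container 0 ≤ 0 → met
11. condition 'offers permanent makeup' holds; licensed tattoo artists 4 ≥ 2 → met
12. bloodborne-pathogen training 33 days ago vs limit 60 → met
All met.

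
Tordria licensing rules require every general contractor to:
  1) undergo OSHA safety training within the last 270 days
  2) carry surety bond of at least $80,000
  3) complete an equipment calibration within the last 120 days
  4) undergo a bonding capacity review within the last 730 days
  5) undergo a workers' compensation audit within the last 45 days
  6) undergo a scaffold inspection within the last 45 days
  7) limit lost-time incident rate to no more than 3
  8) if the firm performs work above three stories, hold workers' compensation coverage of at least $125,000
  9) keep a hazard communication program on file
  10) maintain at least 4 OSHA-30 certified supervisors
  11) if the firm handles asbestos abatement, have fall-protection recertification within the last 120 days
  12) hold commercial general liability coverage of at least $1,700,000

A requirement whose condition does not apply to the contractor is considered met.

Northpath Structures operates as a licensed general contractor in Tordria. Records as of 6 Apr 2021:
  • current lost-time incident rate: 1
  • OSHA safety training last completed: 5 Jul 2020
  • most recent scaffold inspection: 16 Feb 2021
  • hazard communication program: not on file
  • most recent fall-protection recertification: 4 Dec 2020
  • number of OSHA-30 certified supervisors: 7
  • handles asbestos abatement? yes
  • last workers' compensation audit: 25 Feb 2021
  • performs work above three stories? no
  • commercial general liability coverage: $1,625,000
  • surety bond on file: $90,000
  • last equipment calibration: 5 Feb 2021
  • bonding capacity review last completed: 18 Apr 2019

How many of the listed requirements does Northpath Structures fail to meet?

5

1. OSHA safety training 275 days ago vs limit 270 → not met
2. surety bond $90,000 ≥ $80,000 → met
3. equipment calibration 60 days ago vs limit 120 → met
4. bonding capacity review 719 days ago vs limit 730 → met
5. workers' compensation audit 40 days ago vs limit 45 → met
6. scaffold inspection 49 days ago vs limit 45 → not met
7. lost-time incident rate 1 ≤ 3 → met
8. condition 'performs work above three stories' does not hold → requirement n/a → met
9. hazard communication program absent → not met
10. OSHA-30 certified supervisors 7 ≥ 4 → met
11. condition 'handles asbestos abatement' holds; fall-protection recertification 123 days ago vs limit 120 → not met
12. commercial general liability coverage $1,625,000 < $1,700,000 → not met
Not met: 5 of 12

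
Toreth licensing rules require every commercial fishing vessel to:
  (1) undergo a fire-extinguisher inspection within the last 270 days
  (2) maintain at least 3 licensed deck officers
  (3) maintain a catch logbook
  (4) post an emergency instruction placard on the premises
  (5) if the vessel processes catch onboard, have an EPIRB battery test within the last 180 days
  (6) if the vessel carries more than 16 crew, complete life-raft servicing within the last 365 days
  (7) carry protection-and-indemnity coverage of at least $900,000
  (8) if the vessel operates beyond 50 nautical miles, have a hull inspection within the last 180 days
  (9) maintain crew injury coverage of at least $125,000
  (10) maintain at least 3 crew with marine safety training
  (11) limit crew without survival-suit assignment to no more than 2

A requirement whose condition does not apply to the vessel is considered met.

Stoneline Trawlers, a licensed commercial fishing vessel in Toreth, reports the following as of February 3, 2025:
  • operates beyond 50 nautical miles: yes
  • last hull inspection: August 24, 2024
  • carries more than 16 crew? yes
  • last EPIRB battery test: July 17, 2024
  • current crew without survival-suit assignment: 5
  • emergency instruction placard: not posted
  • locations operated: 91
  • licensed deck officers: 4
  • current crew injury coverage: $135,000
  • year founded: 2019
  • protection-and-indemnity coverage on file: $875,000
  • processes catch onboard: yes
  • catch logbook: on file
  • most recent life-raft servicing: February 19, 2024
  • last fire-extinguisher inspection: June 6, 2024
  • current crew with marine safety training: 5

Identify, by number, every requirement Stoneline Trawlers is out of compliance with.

1. fire-extinguisher inspection 242 days ago vs limit 270 → met
2. licensed deck officers 4 ≥ 3 → met
3. catch logbook present → met
4. emergency instruction placard absent → not met
5. condition 'processes catch onboard' holds; EPIRB battery test 201 days ago vs limit 180 → not met
6. condition 'carries more than 16 crew' holds; life-raft servicing 350 days ago vs limit 365 → met
7. protection-and-indemnity coverage $875,000 < $900,000 → not met
8. condition 'operates beyond 50 nautical miles' holds; hull inspection 163 days ago vs limit 180 → met
9. crew injury coverage $135,000 ≥ $125,000 → met
10. crew with marine safety training 5 ≥ 3 → met
11. crew without survival-suit assignment 5 > 2 → not met
Not met: 4, 5, 7, 11

4, 5, 7, 11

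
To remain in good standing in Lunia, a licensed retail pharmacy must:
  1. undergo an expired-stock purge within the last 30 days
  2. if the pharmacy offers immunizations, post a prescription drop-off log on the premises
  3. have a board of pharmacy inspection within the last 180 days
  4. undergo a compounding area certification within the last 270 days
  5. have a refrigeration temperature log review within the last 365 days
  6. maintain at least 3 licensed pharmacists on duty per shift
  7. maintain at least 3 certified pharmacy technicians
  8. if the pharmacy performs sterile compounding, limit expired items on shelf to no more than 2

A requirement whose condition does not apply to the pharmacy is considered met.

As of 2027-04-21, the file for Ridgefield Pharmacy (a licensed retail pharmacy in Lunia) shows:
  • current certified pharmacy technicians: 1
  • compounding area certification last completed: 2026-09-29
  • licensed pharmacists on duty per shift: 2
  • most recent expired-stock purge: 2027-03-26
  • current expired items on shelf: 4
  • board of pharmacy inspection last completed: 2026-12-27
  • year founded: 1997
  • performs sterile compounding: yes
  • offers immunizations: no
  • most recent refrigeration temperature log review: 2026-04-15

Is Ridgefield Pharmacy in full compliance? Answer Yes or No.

1. expired-stock purge 26 days ago vs limit 30 → met
2. condition 'offers immunizations' does not hold → requirement n/a → met
3. board of pharmacy inspection 115 days ago vs limit 180 → met
4. compounding area certification 204 days ago vs limit 270 → met
5. refrigeration temperature log review 371 days ago vs limit 365 → not met
6. licensed pharmacists on duty per shift 2 < 3 → not met
7. certified pharmacy technicians 1 < 3 → not met
8. condition 'performs sterile compounding' holds; expired items on shelf 4 > 2 → not met
Not met: 5, 6, 7, 8

No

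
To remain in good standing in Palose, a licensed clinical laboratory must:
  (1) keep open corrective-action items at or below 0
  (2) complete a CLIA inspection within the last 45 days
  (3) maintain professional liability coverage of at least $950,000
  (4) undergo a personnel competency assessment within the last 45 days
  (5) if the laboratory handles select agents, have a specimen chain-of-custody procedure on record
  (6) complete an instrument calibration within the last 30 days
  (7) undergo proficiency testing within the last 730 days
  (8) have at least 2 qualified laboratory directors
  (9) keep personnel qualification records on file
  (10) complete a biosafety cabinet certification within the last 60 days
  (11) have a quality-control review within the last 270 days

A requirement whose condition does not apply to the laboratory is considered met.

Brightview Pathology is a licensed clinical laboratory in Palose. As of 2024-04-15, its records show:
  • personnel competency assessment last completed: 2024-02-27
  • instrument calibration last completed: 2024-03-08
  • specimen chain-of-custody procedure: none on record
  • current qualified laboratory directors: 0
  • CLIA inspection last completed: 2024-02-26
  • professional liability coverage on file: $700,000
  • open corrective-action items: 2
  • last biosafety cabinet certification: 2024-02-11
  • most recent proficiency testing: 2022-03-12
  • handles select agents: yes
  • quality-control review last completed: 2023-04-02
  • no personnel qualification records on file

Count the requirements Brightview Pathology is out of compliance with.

1. open corrective-action items 2 > 0 → not met
2. CLIA inspection 49 days ago vs limit 45 → not met
3. professional liability coverage $700,000 < $950,000 → not met
4. personnel competency assessment 48 days ago vs limit 45 → not met
5. condition 'handles select agents' holds; specimen chain-of-custody procedure absent → not met
6. instrument calibration 38 days ago vs limit 30 → not met
7. proficiency testing 765 days ago vs limit 730 → not met
8. qualified laboratory directors 0 < 2 → not met
9. personnel qualification records absent → not met
10. biosafety cabinet certification 64 days ago vs limit 60 → not met
11. quality-control review 379 days ago vs limit 270 → not met
Not met: 11 of 11

11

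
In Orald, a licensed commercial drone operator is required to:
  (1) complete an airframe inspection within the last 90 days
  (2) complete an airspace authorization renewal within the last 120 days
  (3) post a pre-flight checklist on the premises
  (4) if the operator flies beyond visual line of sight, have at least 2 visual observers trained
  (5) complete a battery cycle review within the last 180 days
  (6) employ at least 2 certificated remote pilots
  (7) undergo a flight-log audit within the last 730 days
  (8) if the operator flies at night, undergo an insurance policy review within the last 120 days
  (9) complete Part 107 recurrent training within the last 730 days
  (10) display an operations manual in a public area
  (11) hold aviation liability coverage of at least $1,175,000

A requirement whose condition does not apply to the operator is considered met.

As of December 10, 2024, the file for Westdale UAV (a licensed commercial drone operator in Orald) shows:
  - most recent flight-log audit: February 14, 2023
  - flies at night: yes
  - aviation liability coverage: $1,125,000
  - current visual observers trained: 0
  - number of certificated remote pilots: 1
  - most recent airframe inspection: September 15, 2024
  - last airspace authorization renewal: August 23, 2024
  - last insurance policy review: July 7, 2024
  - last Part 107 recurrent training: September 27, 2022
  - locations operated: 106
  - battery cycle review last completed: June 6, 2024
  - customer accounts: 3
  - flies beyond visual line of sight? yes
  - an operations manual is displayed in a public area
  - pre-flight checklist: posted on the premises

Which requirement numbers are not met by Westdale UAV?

4, 5, 6, 8, 9, 11

1. airframe inspection 86 days ago vs limit 90 → met
2. airspace authorization renewal 109 days ago vs limit 120 → met
3. pre-flight checklist present → met
4. condition 'flies beyond visual line of sight' holds; visual observers trained 0 < 2 → not met
5. battery cycle review 187 days ago vs limit 180 → not met
6. certificated remote pilots 1 < 2 → not met
7. flight-log audit 665 days ago vs limit 730 → met
8. condition 'flies at night' holds; insurance policy review 156 days ago vs limit 120 → not met
9. Part 107 recurrent training 805 days ago vs limit 730 → not met
10. operations manual present → met
11. aviation liability coverage $1,125,000 < $1,175,000 → not met
Not met: 4, 5, 6, 8, 9, 11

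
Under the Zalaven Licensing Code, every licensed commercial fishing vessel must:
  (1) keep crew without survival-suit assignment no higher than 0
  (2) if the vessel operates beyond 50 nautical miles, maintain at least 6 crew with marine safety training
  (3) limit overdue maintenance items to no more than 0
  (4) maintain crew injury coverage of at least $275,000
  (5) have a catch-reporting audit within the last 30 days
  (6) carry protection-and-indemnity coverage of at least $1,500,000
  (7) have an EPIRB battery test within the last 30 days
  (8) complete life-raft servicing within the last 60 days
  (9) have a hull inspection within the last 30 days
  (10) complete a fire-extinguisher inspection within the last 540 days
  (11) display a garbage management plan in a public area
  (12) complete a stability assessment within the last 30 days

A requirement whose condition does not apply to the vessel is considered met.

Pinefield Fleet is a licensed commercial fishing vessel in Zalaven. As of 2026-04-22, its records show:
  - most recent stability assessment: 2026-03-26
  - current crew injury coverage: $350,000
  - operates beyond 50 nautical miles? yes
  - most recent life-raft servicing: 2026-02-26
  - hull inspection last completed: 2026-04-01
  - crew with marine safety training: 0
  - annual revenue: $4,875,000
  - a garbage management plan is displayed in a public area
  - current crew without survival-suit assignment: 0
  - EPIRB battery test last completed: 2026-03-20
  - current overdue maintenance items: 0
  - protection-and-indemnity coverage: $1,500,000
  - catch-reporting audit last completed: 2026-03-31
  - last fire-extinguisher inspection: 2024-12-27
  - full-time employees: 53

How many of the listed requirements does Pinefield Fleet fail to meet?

1. crew without survival-suit assignment 0 ≤ 0 → met
2. condition 'operates beyond 50 nautical miles' holds; crew with marine safety training 0 < 6 → not met
3. overdue maintenance items 0 ≤ 0 → met
4. crew injury coverage $350,000 ≥ $275,000 → met
5. catch-reporting audit 22 days ago vs limit 30 → met
6. protection-and-indemnity coverage $1,500,000 ≥ $1,500,000 → met
7. EPIRB battery test 33 days ago vs limit 30 → not met
8. life-raft servicing 55 days ago vs limit 60 → met
9. hull inspection 21 days ago vs limit 30 → met
10. fire-extinguisher inspection 481 days ago vs limit 540 → met
11. garbage management plan present → met
12. stability assessment 27 days ago vs limit 30 → met
Not met: 2 of 12

2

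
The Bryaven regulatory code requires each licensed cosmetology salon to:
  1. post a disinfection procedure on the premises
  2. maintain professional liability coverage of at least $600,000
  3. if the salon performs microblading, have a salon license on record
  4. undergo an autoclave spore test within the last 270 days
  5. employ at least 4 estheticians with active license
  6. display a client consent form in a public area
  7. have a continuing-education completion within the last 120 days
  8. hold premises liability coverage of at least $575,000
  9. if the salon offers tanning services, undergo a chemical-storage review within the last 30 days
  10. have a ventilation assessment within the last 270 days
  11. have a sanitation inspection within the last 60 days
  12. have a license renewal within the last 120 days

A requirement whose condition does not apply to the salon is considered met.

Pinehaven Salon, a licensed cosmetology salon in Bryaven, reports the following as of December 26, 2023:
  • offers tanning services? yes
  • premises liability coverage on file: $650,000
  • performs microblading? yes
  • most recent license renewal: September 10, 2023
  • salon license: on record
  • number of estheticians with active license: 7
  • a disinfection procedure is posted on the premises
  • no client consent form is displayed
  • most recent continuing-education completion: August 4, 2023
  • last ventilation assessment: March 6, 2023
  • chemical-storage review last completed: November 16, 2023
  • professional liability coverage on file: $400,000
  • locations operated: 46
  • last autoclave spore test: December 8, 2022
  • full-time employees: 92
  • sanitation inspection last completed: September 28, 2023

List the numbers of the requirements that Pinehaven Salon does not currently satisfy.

1. disinfection procedure present → met
2. professional liability coverage $400,000 < $600,000 → not met
3. condition 'performs microblading' holds; salon license present → met
4. autoclave spore test 383 days ago vs limit 270 → not met
5. estheticians with active license 7 ≥ 4 → met
6. client consent form absent → not met
7. continuing-education completion 144 days ago vs limit 120 → not met
8. premises liability coverage $650,000 ≥ $575,000 → met
9. condition 'offers tanning services' holds; chemical-storage review 40 days ago vs limit 30 → not met
10. ventilation assessment 295 days ago vs limit 270 → not met
11. sanitation inspection 89 days ago vs limit 60 → not met
12. license renewal 107 days ago vs limit 120 → met
Not met: 2, 4, 6, 7, 9, 10, 11

2, 4, 6, 7, 9, 10, 11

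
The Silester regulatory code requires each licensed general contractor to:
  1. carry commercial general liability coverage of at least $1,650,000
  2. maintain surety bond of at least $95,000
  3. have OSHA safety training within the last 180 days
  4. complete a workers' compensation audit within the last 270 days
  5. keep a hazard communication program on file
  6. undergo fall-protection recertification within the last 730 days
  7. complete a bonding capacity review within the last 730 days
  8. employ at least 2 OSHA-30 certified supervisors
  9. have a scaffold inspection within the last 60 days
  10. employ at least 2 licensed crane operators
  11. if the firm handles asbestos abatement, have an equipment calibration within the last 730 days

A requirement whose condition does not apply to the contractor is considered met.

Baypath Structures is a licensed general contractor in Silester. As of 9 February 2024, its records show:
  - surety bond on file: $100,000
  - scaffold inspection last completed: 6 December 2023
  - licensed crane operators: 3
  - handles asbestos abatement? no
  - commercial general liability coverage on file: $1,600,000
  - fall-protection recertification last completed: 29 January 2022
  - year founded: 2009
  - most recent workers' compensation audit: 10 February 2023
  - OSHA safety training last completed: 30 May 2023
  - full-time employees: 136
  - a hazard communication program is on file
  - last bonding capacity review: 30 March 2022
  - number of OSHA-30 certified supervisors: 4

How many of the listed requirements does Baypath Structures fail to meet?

1. commercial general liability coverage $1,600,000 < $1,650,000 → not met
2. surety bond $100,000 ≥ $95,000 → met
3. OSHA safety training 255 days ago vs limit 180 → not met
4. workers' compensation audit 364 days ago vs limit 270 → not met
5. hazard communication program present → met
6. fall-protection recertification 741 days ago vs limit 730 → not met
7. bonding capacity review 681 days ago vs limit 730 → met
8. OSHA-30 certified supervisors 4 ≥ 2 → met
9. scaffold inspection 65 days ago vs limit 60 → not met
10. licensed crane operators 3 ≥ 2 → met
11. condition 'handles asbestos abatement' does not hold → requirement n/a → met
Not met: 5 of 11

5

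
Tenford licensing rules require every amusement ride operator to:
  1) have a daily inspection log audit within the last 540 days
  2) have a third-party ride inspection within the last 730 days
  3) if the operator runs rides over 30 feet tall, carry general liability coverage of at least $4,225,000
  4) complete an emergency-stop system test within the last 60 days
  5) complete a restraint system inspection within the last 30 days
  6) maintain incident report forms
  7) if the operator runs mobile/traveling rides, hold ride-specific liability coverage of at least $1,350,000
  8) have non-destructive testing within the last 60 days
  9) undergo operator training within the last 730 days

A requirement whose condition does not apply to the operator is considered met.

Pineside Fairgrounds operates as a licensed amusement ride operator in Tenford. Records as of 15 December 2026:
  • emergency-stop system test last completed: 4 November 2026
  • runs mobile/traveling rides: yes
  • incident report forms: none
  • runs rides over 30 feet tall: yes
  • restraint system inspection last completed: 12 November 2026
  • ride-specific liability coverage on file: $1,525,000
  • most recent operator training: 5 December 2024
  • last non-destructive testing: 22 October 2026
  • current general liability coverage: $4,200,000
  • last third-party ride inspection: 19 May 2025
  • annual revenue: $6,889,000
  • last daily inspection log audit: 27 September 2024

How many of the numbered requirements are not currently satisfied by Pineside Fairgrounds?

1. daily inspection log audit 809 days ago vs limit 540 → not met
2. third-party ride inspection 575 days ago vs limit 730 → met
3. condition 'runs rides over 30 feet tall' holds; general liability coverage $4,200,000 < $4,225,000 → not met
4. emergency-stop system test 41 days ago vs limit 60 → met
5. restraint system inspection 33 days ago vs limit 30 → not met
6. incident report forms absent → not met
7. condition 'runs mobile/traveling rides' holds; ride-specific liability coverage $1,525,000 ≥ $1,350,000 → met
8. non-destructive testing 54 days ago vs limit 60 → met
9. operator training 740 days ago vs limit 730 → not met
Not met: 5 of 9

5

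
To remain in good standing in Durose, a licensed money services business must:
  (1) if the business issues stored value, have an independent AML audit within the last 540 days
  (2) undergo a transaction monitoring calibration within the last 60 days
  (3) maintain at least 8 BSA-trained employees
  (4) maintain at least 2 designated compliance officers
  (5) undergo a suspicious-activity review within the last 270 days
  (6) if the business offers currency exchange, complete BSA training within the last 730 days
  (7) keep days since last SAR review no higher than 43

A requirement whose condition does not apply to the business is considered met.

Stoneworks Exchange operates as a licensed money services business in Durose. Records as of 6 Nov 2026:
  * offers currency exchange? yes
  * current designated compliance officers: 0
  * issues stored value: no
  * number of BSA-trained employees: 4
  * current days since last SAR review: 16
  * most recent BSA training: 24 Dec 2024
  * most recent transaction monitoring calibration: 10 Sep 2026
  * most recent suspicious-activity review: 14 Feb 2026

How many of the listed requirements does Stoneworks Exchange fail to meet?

1. condition 'issues stored value' does not hold → requirement n/a → met
2. transaction monitoring calibration 57 days ago vs limit 60 → met
3. BSA-trained employees 4 < 8 → not met
4. designated compliance officers 0 < 2 → not met
5. suspicious-activity review 265 days ago vs limit 270 → met
6. condition 'offers currency exchange' holds; BSA training 682 days ago vs limit 730 → met
7. days since last SAR review 16 ≤ 43 → met
Not met: 2 of 7

2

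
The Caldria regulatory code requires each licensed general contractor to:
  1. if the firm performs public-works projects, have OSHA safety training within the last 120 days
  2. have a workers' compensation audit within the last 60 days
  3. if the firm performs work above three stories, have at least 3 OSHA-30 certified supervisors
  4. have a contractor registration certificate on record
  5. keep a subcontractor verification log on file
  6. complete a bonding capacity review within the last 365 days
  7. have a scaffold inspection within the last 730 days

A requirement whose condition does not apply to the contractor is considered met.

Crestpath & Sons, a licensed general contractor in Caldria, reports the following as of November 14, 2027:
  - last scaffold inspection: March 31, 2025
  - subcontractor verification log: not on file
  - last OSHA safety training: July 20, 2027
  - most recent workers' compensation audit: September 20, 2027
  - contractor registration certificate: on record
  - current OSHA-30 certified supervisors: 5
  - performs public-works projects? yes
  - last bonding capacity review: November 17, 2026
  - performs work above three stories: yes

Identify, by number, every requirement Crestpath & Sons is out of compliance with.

1. condition 'performs public-works projects' holds; OSHA safety training 117 days ago vs limit 120 → met
2. workers' compensation audit 55 days ago vs limit 60 → met
3. condition 'performs work above three stories' holds; OSHA-30 certified supervisors 5 ≥ 3 → met
4. contractor registration certificate present → met
5. subcontractor verification log absent → not met
6. bonding capacity review 362 days ago vs limit 365 → met
7. scaffold inspection 958 days ago vs limit 730 → not met
Not met: 5, 7

5, 7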